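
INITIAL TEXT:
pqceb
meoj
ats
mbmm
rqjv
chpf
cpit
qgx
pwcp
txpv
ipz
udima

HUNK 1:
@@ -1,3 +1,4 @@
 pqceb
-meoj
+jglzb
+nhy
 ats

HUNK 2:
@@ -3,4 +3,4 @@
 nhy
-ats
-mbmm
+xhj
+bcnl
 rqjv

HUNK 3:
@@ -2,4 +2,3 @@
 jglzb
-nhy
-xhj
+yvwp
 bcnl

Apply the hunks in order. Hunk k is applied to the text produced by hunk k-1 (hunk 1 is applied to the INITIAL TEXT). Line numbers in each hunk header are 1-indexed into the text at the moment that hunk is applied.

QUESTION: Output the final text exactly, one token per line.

Hunk 1: at line 1 remove [meoj] add [jglzb,nhy] -> 13 lines: pqceb jglzb nhy ats mbmm rqjv chpf cpit qgx pwcp txpv ipz udima
Hunk 2: at line 3 remove [ats,mbmm] add [xhj,bcnl] -> 13 lines: pqceb jglzb nhy xhj bcnl rqjv chpf cpit qgx pwcp txpv ipz udima
Hunk 3: at line 2 remove [nhy,xhj] add [yvwp] -> 12 lines: pqceb jglzb yvwp bcnl rqjv chpf cpit qgx pwcp txpv ipz udima

Answer: pqceb
jglzb
yvwp
bcnl
rqjv
chpf
cpit
qgx
pwcp
txpv
ipz
udima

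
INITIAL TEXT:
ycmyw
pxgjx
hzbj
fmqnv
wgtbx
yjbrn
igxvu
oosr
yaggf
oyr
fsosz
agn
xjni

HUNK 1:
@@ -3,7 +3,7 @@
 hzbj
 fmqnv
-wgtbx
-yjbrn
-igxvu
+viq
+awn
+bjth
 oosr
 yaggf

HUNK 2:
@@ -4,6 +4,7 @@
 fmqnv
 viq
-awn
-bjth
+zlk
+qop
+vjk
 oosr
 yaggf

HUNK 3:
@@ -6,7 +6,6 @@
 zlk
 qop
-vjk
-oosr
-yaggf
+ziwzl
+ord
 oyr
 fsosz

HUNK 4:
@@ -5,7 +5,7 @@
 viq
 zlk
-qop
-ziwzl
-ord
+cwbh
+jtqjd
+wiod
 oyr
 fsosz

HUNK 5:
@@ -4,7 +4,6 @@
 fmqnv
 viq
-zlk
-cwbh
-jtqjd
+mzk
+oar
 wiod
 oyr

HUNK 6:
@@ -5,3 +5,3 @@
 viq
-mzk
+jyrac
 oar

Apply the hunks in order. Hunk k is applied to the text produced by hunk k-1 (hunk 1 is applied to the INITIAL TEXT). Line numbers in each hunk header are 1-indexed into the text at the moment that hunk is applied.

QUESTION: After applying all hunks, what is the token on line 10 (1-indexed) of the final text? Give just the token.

Hunk 1: at line 3 remove [wgtbx,yjbrn,igxvu] add [viq,awn,bjth] -> 13 lines: ycmyw pxgjx hzbj fmqnv viq awn bjth oosr yaggf oyr fsosz agn xjni
Hunk 2: at line 4 remove [awn,bjth] add [zlk,qop,vjk] -> 14 lines: ycmyw pxgjx hzbj fmqnv viq zlk qop vjk oosr yaggf oyr fsosz agn xjni
Hunk 3: at line 6 remove [vjk,oosr,yaggf] add [ziwzl,ord] -> 13 lines: ycmyw pxgjx hzbj fmqnv viq zlk qop ziwzl ord oyr fsosz agn xjni
Hunk 4: at line 5 remove [qop,ziwzl,ord] add [cwbh,jtqjd,wiod] -> 13 lines: ycmyw pxgjx hzbj fmqnv viq zlk cwbh jtqjd wiod oyr fsosz agn xjni
Hunk 5: at line 4 remove [zlk,cwbh,jtqjd] add [mzk,oar] -> 12 lines: ycmyw pxgjx hzbj fmqnv viq mzk oar wiod oyr fsosz agn xjni
Hunk 6: at line 5 remove [mzk] add [jyrac] -> 12 lines: ycmyw pxgjx hzbj fmqnv viq jyrac oar wiod oyr fsosz agn xjni
Final line 10: fsosz

Answer: fsosz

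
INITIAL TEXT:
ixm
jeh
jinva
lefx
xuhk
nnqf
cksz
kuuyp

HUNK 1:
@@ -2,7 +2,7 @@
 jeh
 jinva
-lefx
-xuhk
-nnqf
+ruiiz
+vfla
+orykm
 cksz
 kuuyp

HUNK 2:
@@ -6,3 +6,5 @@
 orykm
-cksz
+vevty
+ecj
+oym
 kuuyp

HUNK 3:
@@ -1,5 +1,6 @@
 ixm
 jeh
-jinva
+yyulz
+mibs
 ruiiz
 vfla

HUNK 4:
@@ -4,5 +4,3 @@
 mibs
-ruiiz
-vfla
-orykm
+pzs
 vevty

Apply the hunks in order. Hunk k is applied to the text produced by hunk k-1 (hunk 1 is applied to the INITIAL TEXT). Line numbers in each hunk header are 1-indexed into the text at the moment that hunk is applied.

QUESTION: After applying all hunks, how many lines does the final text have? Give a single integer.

Hunk 1: at line 2 remove [lefx,xuhk,nnqf] add [ruiiz,vfla,orykm] -> 8 lines: ixm jeh jinva ruiiz vfla orykm cksz kuuyp
Hunk 2: at line 6 remove [cksz] add [vevty,ecj,oym] -> 10 lines: ixm jeh jinva ruiiz vfla orykm vevty ecj oym kuuyp
Hunk 3: at line 1 remove [jinva] add [yyulz,mibs] -> 11 lines: ixm jeh yyulz mibs ruiiz vfla orykm vevty ecj oym kuuyp
Hunk 4: at line 4 remove [ruiiz,vfla,orykm] add [pzs] -> 9 lines: ixm jeh yyulz mibs pzs vevty ecj oym kuuyp
Final line count: 9

Answer: 9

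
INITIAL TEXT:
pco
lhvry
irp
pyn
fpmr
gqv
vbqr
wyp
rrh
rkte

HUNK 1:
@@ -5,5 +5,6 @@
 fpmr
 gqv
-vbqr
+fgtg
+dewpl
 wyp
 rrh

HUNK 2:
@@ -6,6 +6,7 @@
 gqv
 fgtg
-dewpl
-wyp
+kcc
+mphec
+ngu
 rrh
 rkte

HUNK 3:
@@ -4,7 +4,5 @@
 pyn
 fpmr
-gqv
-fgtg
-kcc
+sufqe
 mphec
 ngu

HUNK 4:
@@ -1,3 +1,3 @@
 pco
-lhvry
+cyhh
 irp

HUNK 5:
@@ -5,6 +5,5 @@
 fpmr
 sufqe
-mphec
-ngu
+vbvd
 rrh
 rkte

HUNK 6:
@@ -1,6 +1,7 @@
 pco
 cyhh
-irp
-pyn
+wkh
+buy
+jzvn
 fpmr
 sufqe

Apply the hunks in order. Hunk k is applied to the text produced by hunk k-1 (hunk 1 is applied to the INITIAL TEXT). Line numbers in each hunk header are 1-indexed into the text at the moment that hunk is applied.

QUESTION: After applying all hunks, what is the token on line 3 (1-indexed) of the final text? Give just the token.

Hunk 1: at line 5 remove [vbqr] add [fgtg,dewpl] -> 11 lines: pco lhvry irp pyn fpmr gqv fgtg dewpl wyp rrh rkte
Hunk 2: at line 6 remove [dewpl,wyp] add [kcc,mphec,ngu] -> 12 lines: pco lhvry irp pyn fpmr gqv fgtg kcc mphec ngu rrh rkte
Hunk 3: at line 4 remove [gqv,fgtg,kcc] add [sufqe] -> 10 lines: pco lhvry irp pyn fpmr sufqe mphec ngu rrh rkte
Hunk 4: at line 1 remove [lhvry] add [cyhh] -> 10 lines: pco cyhh irp pyn fpmr sufqe mphec ngu rrh rkte
Hunk 5: at line 5 remove [mphec,ngu] add [vbvd] -> 9 lines: pco cyhh irp pyn fpmr sufqe vbvd rrh rkte
Hunk 6: at line 1 remove [irp,pyn] add [wkh,buy,jzvn] -> 10 lines: pco cyhh wkh buy jzvn fpmr sufqe vbvd rrh rkte
Final line 3: wkh

Answer: wkh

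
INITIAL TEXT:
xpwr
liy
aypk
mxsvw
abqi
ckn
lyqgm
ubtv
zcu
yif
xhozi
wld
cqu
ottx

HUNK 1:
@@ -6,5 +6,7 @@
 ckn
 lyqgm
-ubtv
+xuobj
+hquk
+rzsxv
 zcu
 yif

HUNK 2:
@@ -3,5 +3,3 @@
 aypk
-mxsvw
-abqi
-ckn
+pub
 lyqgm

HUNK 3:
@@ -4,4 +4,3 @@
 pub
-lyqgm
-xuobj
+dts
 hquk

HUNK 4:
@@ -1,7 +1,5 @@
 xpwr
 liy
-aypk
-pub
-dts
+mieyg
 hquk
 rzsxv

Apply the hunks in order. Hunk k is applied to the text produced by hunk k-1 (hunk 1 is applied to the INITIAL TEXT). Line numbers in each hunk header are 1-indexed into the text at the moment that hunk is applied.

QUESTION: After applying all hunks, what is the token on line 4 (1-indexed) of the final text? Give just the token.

Hunk 1: at line 6 remove [ubtv] add [xuobj,hquk,rzsxv] -> 16 lines: xpwr liy aypk mxsvw abqi ckn lyqgm xuobj hquk rzsxv zcu yif xhozi wld cqu ottx
Hunk 2: at line 3 remove [mxsvw,abqi,ckn] add [pub] -> 14 lines: xpwr liy aypk pub lyqgm xuobj hquk rzsxv zcu yif xhozi wld cqu ottx
Hunk 3: at line 4 remove [lyqgm,xuobj] add [dts] -> 13 lines: xpwr liy aypk pub dts hquk rzsxv zcu yif xhozi wld cqu ottx
Hunk 4: at line 1 remove [aypk,pub,dts] add [mieyg] -> 11 lines: xpwr liy mieyg hquk rzsxv zcu yif xhozi wld cqu ottx
Final line 4: hquk

Answer: hquk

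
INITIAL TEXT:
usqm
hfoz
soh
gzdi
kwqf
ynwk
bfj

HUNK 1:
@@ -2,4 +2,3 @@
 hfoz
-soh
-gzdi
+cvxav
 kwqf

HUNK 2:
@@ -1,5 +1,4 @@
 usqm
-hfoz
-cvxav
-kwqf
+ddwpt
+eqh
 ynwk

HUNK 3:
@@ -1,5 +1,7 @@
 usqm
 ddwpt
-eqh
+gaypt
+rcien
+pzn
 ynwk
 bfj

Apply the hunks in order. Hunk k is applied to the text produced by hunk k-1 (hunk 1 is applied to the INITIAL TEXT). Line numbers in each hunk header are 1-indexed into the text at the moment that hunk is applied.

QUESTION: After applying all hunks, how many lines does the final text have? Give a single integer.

Answer: 7

Derivation:
Hunk 1: at line 2 remove [soh,gzdi] add [cvxav] -> 6 lines: usqm hfoz cvxav kwqf ynwk bfj
Hunk 2: at line 1 remove [hfoz,cvxav,kwqf] add [ddwpt,eqh] -> 5 lines: usqm ddwpt eqh ynwk bfj
Hunk 3: at line 1 remove [eqh] add [gaypt,rcien,pzn] -> 7 lines: usqm ddwpt gaypt rcien pzn ynwk bfj
Final line count: 7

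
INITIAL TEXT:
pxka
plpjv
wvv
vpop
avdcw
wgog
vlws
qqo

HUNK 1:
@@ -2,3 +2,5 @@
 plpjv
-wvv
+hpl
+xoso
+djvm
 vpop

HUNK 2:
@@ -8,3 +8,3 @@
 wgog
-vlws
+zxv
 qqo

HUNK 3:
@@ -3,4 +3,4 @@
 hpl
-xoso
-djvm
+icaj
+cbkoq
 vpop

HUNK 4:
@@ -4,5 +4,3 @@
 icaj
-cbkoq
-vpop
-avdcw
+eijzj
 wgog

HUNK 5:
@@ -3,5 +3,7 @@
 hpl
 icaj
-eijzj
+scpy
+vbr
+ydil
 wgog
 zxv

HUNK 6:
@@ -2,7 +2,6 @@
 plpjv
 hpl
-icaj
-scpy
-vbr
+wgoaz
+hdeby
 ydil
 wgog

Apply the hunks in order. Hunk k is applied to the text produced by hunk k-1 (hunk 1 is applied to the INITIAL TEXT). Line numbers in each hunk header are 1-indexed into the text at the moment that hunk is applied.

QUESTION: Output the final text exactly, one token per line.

Hunk 1: at line 2 remove [wvv] add [hpl,xoso,djvm] -> 10 lines: pxka plpjv hpl xoso djvm vpop avdcw wgog vlws qqo
Hunk 2: at line 8 remove [vlws] add [zxv] -> 10 lines: pxka plpjv hpl xoso djvm vpop avdcw wgog zxv qqo
Hunk 3: at line 3 remove [xoso,djvm] add [icaj,cbkoq] -> 10 lines: pxka plpjv hpl icaj cbkoq vpop avdcw wgog zxv qqo
Hunk 4: at line 4 remove [cbkoq,vpop,avdcw] add [eijzj] -> 8 lines: pxka plpjv hpl icaj eijzj wgog zxv qqo
Hunk 5: at line 3 remove [eijzj] add [scpy,vbr,ydil] -> 10 lines: pxka plpjv hpl icaj scpy vbr ydil wgog zxv qqo
Hunk 6: at line 2 remove [icaj,scpy,vbr] add [wgoaz,hdeby] -> 9 lines: pxka plpjv hpl wgoaz hdeby ydil wgog zxv qqo

Answer: pxka
plpjv
hpl
wgoaz
hdeby
ydil
wgog
zxv
qqo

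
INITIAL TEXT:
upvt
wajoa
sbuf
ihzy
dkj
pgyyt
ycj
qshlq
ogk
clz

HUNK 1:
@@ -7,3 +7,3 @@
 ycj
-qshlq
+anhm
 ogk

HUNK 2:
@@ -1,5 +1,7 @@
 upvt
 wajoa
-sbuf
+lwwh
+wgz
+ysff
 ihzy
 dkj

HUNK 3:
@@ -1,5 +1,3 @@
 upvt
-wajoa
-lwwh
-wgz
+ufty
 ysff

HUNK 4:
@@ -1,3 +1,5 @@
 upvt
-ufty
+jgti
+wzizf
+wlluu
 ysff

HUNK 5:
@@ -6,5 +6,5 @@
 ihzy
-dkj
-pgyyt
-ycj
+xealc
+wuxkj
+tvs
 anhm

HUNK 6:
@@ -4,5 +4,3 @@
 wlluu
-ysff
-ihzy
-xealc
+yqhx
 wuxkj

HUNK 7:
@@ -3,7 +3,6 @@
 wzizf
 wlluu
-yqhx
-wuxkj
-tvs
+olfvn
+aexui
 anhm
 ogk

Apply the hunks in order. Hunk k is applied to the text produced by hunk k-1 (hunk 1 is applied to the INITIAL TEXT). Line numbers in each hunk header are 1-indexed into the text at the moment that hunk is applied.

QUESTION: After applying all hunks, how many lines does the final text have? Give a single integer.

Answer: 9

Derivation:
Hunk 1: at line 7 remove [qshlq] add [anhm] -> 10 lines: upvt wajoa sbuf ihzy dkj pgyyt ycj anhm ogk clz
Hunk 2: at line 1 remove [sbuf] add [lwwh,wgz,ysff] -> 12 lines: upvt wajoa lwwh wgz ysff ihzy dkj pgyyt ycj anhm ogk clz
Hunk 3: at line 1 remove [wajoa,lwwh,wgz] add [ufty] -> 10 lines: upvt ufty ysff ihzy dkj pgyyt ycj anhm ogk clz
Hunk 4: at line 1 remove [ufty] add [jgti,wzizf,wlluu] -> 12 lines: upvt jgti wzizf wlluu ysff ihzy dkj pgyyt ycj anhm ogk clz
Hunk 5: at line 6 remove [dkj,pgyyt,ycj] add [xealc,wuxkj,tvs] -> 12 lines: upvt jgti wzizf wlluu ysff ihzy xealc wuxkj tvs anhm ogk clz
Hunk 6: at line 4 remove [ysff,ihzy,xealc] add [yqhx] -> 10 lines: upvt jgti wzizf wlluu yqhx wuxkj tvs anhm ogk clz
Hunk 7: at line 3 remove [yqhx,wuxkj,tvs] add [olfvn,aexui] -> 9 lines: upvt jgti wzizf wlluu olfvn aexui anhm ogk clz
Final line count: 9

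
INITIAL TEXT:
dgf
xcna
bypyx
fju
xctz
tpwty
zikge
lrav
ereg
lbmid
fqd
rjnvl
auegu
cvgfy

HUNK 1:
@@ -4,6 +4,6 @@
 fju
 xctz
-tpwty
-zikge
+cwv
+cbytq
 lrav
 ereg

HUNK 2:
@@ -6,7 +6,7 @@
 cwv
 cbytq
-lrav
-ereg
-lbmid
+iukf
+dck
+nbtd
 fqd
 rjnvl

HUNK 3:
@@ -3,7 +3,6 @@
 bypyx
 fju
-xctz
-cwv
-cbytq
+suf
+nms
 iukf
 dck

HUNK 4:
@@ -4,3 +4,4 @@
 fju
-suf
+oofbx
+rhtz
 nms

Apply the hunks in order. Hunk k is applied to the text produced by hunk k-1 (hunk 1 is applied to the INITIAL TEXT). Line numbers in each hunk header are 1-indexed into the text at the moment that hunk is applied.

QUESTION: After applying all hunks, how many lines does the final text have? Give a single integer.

Answer: 14

Derivation:
Hunk 1: at line 4 remove [tpwty,zikge] add [cwv,cbytq] -> 14 lines: dgf xcna bypyx fju xctz cwv cbytq lrav ereg lbmid fqd rjnvl auegu cvgfy
Hunk 2: at line 6 remove [lrav,ereg,lbmid] add [iukf,dck,nbtd] -> 14 lines: dgf xcna bypyx fju xctz cwv cbytq iukf dck nbtd fqd rjnvl auegu cvgfy
Hunk 3: at line 3 remove [xctz,cwv,cbytq] add [suf,nms] -> 13 lines: dgf xcna bypyx fju suf nms iukf dck nbtd fqd rjnvl auegu cvgfy
Hunk 4: at line 4 remove [suf] add [oofbx,rhtz] -> 14 lines: dgf xcna bypyx fju oofbx rhtz nms iukf dck nbtd fqd rjnvl auegu cvgfy
Final line count: 14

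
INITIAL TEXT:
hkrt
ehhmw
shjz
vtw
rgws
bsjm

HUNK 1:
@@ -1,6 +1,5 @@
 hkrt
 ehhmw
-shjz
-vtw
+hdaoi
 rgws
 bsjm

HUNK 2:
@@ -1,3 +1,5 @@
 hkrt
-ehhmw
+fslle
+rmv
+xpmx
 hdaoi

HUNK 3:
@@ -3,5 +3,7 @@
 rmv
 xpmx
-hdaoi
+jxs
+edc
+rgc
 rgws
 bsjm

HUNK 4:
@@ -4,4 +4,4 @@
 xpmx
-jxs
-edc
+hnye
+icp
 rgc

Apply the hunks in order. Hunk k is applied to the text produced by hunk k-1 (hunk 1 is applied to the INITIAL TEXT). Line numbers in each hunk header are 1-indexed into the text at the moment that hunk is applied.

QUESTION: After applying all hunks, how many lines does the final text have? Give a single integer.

Answer: 9

Derivation:
Hunk 1: at line 1 remove [shjz,vtw] add [hdaoi] -> 5 lines: hkrt ehhmw hdaoi rgws bsjm
Hunk 2: at line 1 remove [ehhmw] add [fslle,rmv,xpmx] -> 7 lines: hkrt fslle rmv xpmx hdaoi rgws bsjm
Hunk 3: at line 3 remove [hdaoi] add [jxs,edc,rgc] -> 9 lines: hkrt fslle rmv xpmx jxs edc rgc rgws bsjm
Hunk 4: at line 4 remove [jxs,edc] add [hnye,icp] -> 9 lines: hkrt fslle rmv xpmx hnye icp rgc rgws bsjm
Final line count: 9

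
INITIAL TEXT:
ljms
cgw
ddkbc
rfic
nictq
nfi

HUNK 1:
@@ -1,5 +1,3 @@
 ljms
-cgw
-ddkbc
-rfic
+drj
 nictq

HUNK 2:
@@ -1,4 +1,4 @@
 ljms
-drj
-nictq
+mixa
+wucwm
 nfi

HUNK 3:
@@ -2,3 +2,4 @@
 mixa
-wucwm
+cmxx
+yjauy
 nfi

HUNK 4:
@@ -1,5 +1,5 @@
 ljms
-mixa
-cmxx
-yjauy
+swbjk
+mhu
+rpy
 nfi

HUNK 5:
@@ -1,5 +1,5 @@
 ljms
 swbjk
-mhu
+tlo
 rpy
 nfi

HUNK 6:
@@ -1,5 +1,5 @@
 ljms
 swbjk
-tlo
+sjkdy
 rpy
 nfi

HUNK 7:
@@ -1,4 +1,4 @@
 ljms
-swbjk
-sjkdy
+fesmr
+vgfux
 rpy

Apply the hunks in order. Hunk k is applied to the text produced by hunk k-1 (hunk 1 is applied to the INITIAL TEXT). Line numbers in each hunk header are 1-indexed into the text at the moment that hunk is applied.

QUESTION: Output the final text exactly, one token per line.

Answer: ljms
fesmr
vgfux
rpy
nfi

Derivation:
Hunk 1: at line 1 remove [cgw,ddkbc,rfic] add [drj] -> 4 lines: ljms drj nictq nfi
Hunk 2: at line 1 remove [drj,nictq] add [mixa,wucwm] -> 4 lines: ljms mixa wucwm nfi
Hunk 3: at line 2 remove [wucwm] add [cmxx,yjauy] -> 5 lines: ljms mixa cmxx yjauy nfi
Hunk 4: at line 1 remove [mixa,cmxx,yjauy] add [swbjk,mhu,rpy] -> 5 lines: ljms swbjk mhu rpy nfi
Hunk 5: at line 1 remove [mhu] add [tlo] -> 5 lines: ljms swbjk tlo rpy nfi
Hunk 6: at line 1 remove [tlo] add [sjkdy] -> 5 lines: ljms swbjk sjkdy rpy nfi
Hunk 7: at line 1 remove [swbjk,sjkdy] add [fesmr,vgfux] -> 5 lines: ljms fesmr vgfux rpy nfi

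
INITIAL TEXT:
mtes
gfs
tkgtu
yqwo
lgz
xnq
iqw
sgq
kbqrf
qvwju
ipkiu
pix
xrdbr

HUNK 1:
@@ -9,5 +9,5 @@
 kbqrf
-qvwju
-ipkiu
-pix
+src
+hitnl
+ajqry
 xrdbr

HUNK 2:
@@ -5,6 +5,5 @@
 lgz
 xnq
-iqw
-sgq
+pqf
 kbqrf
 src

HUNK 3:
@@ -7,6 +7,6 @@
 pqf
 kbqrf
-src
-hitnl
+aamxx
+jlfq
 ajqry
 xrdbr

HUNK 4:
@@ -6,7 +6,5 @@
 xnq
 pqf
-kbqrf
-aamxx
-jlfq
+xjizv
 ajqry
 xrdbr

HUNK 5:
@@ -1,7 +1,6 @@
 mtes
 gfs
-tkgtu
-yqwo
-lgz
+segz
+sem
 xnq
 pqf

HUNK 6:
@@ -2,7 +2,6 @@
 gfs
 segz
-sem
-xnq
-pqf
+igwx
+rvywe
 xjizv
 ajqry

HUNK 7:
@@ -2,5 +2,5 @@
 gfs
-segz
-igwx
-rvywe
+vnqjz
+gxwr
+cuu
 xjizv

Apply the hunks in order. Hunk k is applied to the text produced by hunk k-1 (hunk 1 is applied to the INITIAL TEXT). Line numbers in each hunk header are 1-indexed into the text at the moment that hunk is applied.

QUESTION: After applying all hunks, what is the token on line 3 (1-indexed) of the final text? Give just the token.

Answer: vnqjz

Derivation:
Hunk 1: at line 9 remove [qvwju,ipkiu,pix] add [src,hitnl,ajqry] -> 13 lines: mtes gfs tkgtu yqwo lgz xnq iqw sgq kbqrf src hitnl ajqry xrdbr
Hunk 2: at line 5 remove [iqw,sgq] add [pqf] -> 12 lines: mtes gfs tkgtu yqwo lgz xnq pqf kbqrf src hitnl ajqry xrdbr
Hunk 3: at line 7 remove [src,hitnl] add [aamxx,jlfq] -> 12 lines: mtes gfs tkgtu yqwo lgz xnq pqf kbqrf aamxx jlfq ajqry xrdbr
Hunk 4: at line 6 remove [kbqrf,aamxx,jlfq] add [xjizv] -> 10 lines: mtes gfs tkgtu yqwo lgz xnq pqf xjizv ajqry xrdbr
Hunk 5: at line 1 remove [tkgtu,yqwo,lgz] add [segz,sem] -> 9 lines: mtes gfs segz sem xnq pqf xjizv ajqry xrdbr
Hunk 6: at line 2 remove [sem,xnq,pqf] add [igwx,rvywe] -> 8 lines: mtes gfs segz igwx rvywe xjizv ajqry xrdbr
Hunk 7: at line 2 remove [segz,igwx,rvywe] add [vnqjz,gxwr,cuu] -> 8 lines: mtes gfs vnqjz gxwr cuu xjizv ajqry xrdbr
Final line 3: vnqjz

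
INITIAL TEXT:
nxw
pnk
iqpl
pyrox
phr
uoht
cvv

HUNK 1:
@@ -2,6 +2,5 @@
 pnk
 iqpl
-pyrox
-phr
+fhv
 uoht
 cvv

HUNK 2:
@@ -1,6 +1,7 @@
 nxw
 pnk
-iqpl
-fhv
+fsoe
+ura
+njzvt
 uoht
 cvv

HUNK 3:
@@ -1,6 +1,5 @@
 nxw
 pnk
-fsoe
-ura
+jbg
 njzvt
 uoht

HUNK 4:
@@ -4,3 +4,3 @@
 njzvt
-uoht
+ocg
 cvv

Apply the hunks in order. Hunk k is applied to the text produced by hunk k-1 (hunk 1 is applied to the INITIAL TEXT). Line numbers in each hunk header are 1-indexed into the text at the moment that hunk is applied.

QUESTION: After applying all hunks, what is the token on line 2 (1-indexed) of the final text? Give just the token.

Answer: pnk

Derivation:
Hunk 1: at line 2 remove [pyrox,phr] add [fhv] -> 6 lines: nxw pnk iqpl fhv uoht cvv
Hunk 2: at line 1 remove [iqpl,fhv] add [fsoe,ura,njzvt] -> 7 lines: nxw pnk fsoe ura njzvt uoht cvv
Hunk 3: at line 1 remove [fsoe,ura] add [jbg] -> 6 lines: nxw pnk jbg njzvt uoht cvv
Hunk 4: at line 4 remove [uoht] add [ocg] -> 6 lines: nxw pnk jbg njzvt ocg cvv
Final line 2: pnk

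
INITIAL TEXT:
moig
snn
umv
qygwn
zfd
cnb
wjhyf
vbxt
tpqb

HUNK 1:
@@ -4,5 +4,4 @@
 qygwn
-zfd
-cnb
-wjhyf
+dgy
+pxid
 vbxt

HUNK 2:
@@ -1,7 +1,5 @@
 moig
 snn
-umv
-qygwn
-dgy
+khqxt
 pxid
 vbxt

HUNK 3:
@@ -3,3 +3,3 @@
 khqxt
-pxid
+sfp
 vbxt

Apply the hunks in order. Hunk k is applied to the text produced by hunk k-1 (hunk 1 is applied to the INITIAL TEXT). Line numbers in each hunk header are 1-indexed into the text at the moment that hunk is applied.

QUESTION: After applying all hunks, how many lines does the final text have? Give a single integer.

Answer: 6

Derivation:
Hunk 1: at line 4 remove [zfd,cnb,wjhyf] add [dgy,pxid] -> 8 lines: moig snn umv qygwn dgy pxid vbxt tpqb
Hunk 2: at line 1 remove [umv,qygwn,dgy] add [khqxt] -> 6 lines: moig snn khqxt pxid vbxt tpqb
Hunk 3: at line 3 remove [pxid] add [sfp] -> 6 lines: moig snn khqxt sfp vbxt tpqb
Final line count: 6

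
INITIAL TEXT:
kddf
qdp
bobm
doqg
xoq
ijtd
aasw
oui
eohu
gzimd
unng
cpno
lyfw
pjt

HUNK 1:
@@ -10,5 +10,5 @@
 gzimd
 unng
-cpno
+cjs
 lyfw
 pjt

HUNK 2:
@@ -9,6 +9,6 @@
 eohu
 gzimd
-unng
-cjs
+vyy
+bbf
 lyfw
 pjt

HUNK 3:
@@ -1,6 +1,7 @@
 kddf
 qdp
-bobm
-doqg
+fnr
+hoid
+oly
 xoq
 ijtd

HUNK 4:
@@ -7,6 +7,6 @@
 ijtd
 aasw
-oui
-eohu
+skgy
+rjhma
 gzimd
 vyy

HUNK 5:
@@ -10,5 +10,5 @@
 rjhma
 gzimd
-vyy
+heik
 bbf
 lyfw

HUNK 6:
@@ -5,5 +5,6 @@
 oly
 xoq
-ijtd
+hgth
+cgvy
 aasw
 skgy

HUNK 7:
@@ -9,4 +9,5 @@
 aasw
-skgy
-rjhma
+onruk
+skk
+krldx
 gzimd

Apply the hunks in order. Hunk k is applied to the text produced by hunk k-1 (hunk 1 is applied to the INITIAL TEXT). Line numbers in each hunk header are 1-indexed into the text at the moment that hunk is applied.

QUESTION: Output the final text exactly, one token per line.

Answer: kddf
qdp
fnr
hoid
oly
xoq
hgth
cgvy
aasw
onruk
skk
krldx
gzimd
heik
bbf
lyfw
pjt

Derivation:
Hunk 1: at line 10 remove [cpno] add [cjs] -> 14 lines: kddf qdp bobm doqg xoq ijtd aasw oui eohu gzimd unng cjs lyfw pjt
Hunk 2: at line 9 remove [unng,cjs] add [vyy,bbf] -> 14 lines: kddf qdp bobm doqg xoq ijtd aasw oui eohu gzimd vyy bbf lyfw pjt
Hunk 3: at line 1 remove [bobm,doqg] add [fnr,hoid,oly] -> 15 lines: kddf qdp fnr hoid oly xoq ijtd aasw oui eohu gzimd vyy bbf lyfw pjt
Hunk 4: at line 7 remove [oui,eohu] add [skgy,rjhma] -> 15 lines: kddf qdp fnr hoid oly xoq ijtd aasw skgy rjhma gzimd vyy bbf lyfw pjt
Hunk 5: at line 10 remove [vyy] add [heik] -> 15 lines: kddf qdp fnr hoid oly xoq ijtd aasw skgy rjhma gzimd heik bbf lyfw pjt
Hunk 6: at line 5 remove [ijtd] add [hgth,cgvy] -> 16 lines: kddf qdp fnr hoid oly xoq hgth cgvy aasw skgy rjhma gzimd heik bbf lyfw pjt
Hunk 7: at line 9 remove [skgy,rjhma] add [onruk,skk,krldx] -> 17 lines: kddf qdp fnr hoid oly xoq hgth cgvy aasw onruk skk krldx gzimd heik bbf lyfw pjt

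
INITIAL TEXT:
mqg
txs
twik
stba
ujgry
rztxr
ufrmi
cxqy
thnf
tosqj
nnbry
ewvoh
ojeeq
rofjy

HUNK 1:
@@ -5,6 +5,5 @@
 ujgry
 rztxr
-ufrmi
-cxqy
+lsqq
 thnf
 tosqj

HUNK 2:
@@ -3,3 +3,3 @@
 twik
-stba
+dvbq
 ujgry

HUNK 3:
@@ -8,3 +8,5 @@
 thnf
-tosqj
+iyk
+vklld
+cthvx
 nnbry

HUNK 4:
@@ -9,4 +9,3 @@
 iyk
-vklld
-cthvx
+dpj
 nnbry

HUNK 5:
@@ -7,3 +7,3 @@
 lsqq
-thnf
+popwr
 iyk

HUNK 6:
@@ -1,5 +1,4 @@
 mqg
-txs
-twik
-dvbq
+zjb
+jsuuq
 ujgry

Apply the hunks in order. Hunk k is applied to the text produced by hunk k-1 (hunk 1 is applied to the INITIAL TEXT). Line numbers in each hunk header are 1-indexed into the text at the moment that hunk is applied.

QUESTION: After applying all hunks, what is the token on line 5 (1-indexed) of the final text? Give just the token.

Hunk 1: at line 5 remove [ufrmi,cxqy] add [lsqq] -> 13 lines: mqg txs twik stba ujgry rztxr lsqq thnf tosqj nnbry ewvoh ojeeq rofjy
Hunk 2: at line 3 remove [stba] add [dvbq] -> 13 lines: mqg txs twik dvbq ujgry rztxr lsqq thnf tosqj nnbry ewvoh ojeeq rofjy
Hunk 3: at line 8 remove [tosqj] add [iyk,vklld,cthvx] -> 15 lines: mqg txs twik dvbq ujgry rztxr lsqq thnf iyk vklld cthvx nnbry ewvoh ojeeq rofjy
Hunk 4: at line 9 remove [vklld,cthvx] add [dpj] -> 14 lines: mqg txs twik dvbq ujgry rztxr lsqq thnf iyk dpj nnbry ewvoh ojeeq rofjy
Hunk 5: at line 7 remove [thnf] add [popwr] -> 14 lines: mqg txs twik dvbq ujgry rztxr lsqq popwr iyk dpj nnbry ewvoh ojeeq rofjy
Hunk 6: at line 1 remove [txs,twik,dvbq] add [zjb,jsuuq] -> 13 lines: mqg zjb jsuuq ujgry rztxr lsqq popwr iyk dpj nnbry ewvoh ojeeq rofjy
Final line 5: rztxr

Answer: rztxr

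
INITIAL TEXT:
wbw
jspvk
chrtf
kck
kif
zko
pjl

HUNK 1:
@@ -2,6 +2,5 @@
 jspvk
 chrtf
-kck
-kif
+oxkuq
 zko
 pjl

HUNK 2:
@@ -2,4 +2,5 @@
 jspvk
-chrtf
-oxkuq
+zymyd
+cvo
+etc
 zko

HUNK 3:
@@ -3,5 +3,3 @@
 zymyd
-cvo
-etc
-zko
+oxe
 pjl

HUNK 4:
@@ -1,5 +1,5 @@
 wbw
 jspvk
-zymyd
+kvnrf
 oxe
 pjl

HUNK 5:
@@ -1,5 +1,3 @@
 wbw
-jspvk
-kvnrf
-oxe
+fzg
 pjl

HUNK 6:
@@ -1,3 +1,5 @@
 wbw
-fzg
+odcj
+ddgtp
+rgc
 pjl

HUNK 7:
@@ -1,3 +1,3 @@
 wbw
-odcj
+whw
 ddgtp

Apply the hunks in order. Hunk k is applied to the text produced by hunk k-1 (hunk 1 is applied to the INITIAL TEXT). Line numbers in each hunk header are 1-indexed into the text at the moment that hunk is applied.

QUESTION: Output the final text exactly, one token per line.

Answer: wbw
whw
ddgtp
rgc
pjl

Derivation:
Hunk 1: at line 2 remove [kck,kif] add [oxkuq] -> 6 lines: wbw jspvk chrtf oxkuq zko pjl
Hunk 2: at line 2 remove [chrtf,oxkuq] add [zymyd,cvo,etc] -> 7 lines: wbw jspvk zymyd cvo etc zko pjl
Hunk 3: at line 3 remove [cvo,etc,zko] add [oxe] -> 5 lines: wbw jspvk zymyd oxe pjl
Hunk 4: at line 1 remove [zymyd] add [kvnrf] -> 5 lines: wbw jspvk kvnrf oxe pjl
Hunk 5: at line 1 remove [jspvk,kvnrf,oxe] add [fzg] -> 3 lines: wbw fzg pjl
Hunk 6: at line 1 remove [fzg] add [odcj,ddgtp,rgc] -> 5 lines: wbw odcj ddgtp rgc pjl
Hunk 7: at line 1 remove [odcj] add [whw] -> 5 lines: wbw whw ddgtp rgc pjl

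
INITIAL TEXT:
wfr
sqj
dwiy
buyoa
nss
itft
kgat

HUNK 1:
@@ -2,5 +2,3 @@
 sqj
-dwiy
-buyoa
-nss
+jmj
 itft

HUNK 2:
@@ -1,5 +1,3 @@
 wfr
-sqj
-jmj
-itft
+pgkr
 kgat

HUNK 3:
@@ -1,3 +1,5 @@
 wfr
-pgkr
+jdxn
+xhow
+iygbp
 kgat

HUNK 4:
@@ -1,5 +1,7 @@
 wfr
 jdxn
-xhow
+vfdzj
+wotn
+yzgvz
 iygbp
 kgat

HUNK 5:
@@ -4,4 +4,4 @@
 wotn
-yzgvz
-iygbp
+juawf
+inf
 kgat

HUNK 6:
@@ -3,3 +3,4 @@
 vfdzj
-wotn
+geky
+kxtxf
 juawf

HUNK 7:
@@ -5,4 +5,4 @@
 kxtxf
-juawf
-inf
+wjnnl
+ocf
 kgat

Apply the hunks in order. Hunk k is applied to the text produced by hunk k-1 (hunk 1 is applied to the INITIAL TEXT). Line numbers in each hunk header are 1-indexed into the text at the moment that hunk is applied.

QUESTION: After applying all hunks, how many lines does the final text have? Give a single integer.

Answer: 8

Derivation:
Hunk 1: at line 2 remove [dwiy,buyoa,nss] add [jmj] -> 5 lines: wfr sqj jmj itft kgat
Hunk 2: at line 1 remove [sqj,jmj,itft] add [pgkr] -> 3 lines: wfr pgkr kgat
Hunk 3: at line 1 remove [pgkr] add [jdxn,xhow,iygbp] -> 5 lines: wfr jdxn xhow iygbp kgat
Hunk 4: at line 1 remove [xhow] add [vfdzj,wotn,yzgvz] -> 7 lines: wfr jdxn vfdzj wotn yzgvz iygbp kgat
Hunk 5: at line 4 remove [yzgvz,iygbp] add [juawf,inf] -> 7 lines: wfr jdxn vfdzj wotn juawf inf kgat
Hunk 6: at line 3 remove [wotn] add [geky,kxtxf] -> 8 lines: wfr jdxn vfdzj geky kxtxf juawf inf kgat
Hunk 7: at line 5 remove [juawf,inf] add [wjnnl,ocf] -> 8 lines: wfr jdxn vfdzj geky kxtxf wjnnl ocf kgat
Final line count: 8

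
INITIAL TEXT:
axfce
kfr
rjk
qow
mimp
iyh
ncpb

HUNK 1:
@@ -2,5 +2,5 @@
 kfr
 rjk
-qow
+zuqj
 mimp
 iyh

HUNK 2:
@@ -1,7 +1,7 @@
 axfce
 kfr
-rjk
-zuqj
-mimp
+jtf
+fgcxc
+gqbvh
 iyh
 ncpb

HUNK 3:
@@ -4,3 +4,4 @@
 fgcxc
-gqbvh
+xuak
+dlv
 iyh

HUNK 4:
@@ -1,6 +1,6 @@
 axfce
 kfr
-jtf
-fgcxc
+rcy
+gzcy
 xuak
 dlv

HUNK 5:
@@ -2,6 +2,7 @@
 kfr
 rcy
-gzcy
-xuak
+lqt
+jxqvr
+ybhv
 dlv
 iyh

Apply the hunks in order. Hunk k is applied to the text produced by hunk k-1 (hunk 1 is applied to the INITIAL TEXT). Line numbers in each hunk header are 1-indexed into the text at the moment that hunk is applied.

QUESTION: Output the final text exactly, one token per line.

Answer: axfce
kfr
rcy
lqt
jxqvr
ybhv
dlv
iyh
ncpb

Derivation:
Hunk 1: at line 2 remove [qow] add [zuqj] -> 7 lines: axfce kfr rjk zuqj mimp iyh ncpb
Hunk 2: at line 1 remove [rjk,zuqj,mimp] add [jtf,fgcxc,gqbvh] -> 7 lines: axfce kfr jtf fgcxc gqbvh iyh ncpb
Hunk 3: at line 4 remove [gqbvh] add [xuak,dlv] -> 8 lines: axfce kfr jtf fgcxc xuak dlv iyh ncpb
Hunk 4: at line 1 remove [jtf,fgcxc] add [rcy,gzcy] -> 8 lines: axfce kfr rcy gzcy xuak dlv iyh ncpb
Hunk 5: at line 2 remove [gzcy,xuak] add [lqt,jxqvr,ybhv] -> 9 lines: axfce kfr rcy lqt jxqvr ybhv dlv iyh ncpb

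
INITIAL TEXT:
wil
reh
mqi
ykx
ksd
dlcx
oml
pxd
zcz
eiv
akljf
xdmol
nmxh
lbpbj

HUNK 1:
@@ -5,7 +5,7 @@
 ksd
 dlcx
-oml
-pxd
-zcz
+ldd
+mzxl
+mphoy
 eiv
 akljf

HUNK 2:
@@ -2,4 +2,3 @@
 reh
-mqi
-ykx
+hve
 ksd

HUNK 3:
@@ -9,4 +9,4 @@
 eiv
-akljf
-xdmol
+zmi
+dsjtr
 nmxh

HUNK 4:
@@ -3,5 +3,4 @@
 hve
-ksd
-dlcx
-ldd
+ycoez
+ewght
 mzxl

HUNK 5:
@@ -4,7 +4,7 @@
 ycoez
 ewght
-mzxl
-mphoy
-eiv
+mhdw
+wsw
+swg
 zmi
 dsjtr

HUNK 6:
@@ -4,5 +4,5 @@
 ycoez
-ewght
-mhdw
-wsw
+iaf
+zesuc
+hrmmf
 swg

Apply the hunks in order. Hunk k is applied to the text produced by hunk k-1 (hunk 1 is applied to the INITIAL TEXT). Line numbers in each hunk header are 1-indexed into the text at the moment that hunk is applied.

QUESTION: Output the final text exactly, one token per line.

Hunk 1: at line 5 remove [oml,pxd,zcz] add [ldd,mzxl,mphoy] -> 14 lines: wil reh mqi ykx ksd dlcx ldd mzxl mphoy eiv akljf xdmol nmxh lbpbj
Hunk 2: at line 2 remove [mqi,ykx] add [hve] -> 13 lines: wil reh hve ksd dlcx ldd mzxl mphoy eiv akljf xdmol nmxh lbpbj
Hunk 3: at line 9 remove [akljf,xdmol] add [zmi,dsjtr] -> 13 lines: wil reh hve ksd dlcx ldd mzxl mphoy eiv zmi dsjtr nmxh lbpbj
Hunk 4: at line 3 remove [ksd,dlcx,ldd] add [ycoez,ewght] -> 12 lines: wil reh hve ycoez ewght mzxl mphoy eiv zmi dsjtr nmxh lbpbj
Hunk 5: at line 4 remove [mzxl,mphoy,eiv] add [mhdw,wsw,swg] -> 12 lines: wil reh hve ycoez ewght mhdw wsw swg zmi dsjtr nmxh lbpbj
Hunk 6: at line 4 remove [ewght,mhdw,wsw] add [iaf,zesuc,hrmmf] -> 12 lines: wil reh hve ycoez iaf zesuc hrmmf swg zmi dsjtr nmxh lbpbj

Answer: wil
reh
hve
ycoez
iaf
zesuc
hrmmf
swg
zmi
dsjtr
nmxh
lbpbj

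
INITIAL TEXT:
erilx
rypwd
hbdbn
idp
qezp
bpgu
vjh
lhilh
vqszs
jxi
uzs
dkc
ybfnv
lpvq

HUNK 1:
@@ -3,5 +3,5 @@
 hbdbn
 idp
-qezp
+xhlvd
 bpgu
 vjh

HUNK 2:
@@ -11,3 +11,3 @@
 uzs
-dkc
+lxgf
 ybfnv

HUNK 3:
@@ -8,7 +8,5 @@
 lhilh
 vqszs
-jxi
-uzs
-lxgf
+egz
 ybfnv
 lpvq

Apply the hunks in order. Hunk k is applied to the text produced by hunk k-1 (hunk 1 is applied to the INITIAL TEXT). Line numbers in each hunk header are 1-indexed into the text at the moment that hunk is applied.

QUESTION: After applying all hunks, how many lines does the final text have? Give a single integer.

Hunk 1: at line 3 remove [qezp] add [xhlvd] -> 14 lines: erilx rypwd hbdbn idp xhlvd bpgu vjh lhilh vqszs jxi uzs dkc ybfnv lpvq
Hunk 2: at line 11 remove [dkc] add [lxgf] -> 14 lines: erilx rypwd hbdbn idp xhlvd bpgu vjh lhilh vqszs jxi uzs lxgf ybfnv lpvq
Hunk 3: at line 8 remove [jxi,uzs,lxgf] add [egz] -> 12 lines: erilx rypwd hbdbn idp xhlvd bpgu vjh lhilh vqszs egz ybfnv lpvq
Final line count: 12

Answer: 12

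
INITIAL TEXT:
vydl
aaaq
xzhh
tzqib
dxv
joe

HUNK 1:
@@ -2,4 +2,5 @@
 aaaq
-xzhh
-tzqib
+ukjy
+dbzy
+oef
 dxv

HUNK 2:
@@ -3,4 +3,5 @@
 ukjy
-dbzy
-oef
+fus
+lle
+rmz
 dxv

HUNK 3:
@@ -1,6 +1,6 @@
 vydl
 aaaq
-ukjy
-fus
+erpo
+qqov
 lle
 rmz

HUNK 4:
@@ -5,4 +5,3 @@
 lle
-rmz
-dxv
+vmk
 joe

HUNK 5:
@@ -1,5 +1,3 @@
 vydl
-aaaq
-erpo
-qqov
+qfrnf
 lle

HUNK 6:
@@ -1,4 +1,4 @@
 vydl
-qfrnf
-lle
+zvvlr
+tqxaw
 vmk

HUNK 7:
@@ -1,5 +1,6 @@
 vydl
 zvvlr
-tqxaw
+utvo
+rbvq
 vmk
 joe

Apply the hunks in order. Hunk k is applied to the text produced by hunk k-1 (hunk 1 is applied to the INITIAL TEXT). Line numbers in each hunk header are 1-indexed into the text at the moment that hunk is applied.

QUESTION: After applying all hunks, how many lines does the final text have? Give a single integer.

Hunk 1: at line 2 remove [xzhh,tzqib] add [ukjy,dbzy,oef] -> 7 lines: vydl aaaq ukjy dbzy oef dxv joe
Hunk 2: at line 3 remove [dbzy,oef] add [fus,lle,rmz] -> 8 lines: vydl aaaq ukjy fus lle rmz dxv joe
Hunk 3: at line 1 remove [ukjy,fus] add [erpo,qqov] -> 8 lines: vydl aaaq erpo qqov lle rmz dxv joe
Hunk 4: at line 5 remove [rmz,dxv] add [vmk] -> 7 lines: vydl aaaq erpo qqov lle vmk joe
Hunk 5: at line 1 remove [aaaq,erpo,qqov] add [qfrnf] -> 5 lines: vydl qfrnf lle vmk joe
Hunk 6: at line 1 remove [qfrnf,lle] add [zvvlr,tqxaw] -> 5 lines: vydl zvvlr tqxaw vmk joe
Hunk 7: at line 1 remove [tqxaw] add [utvo,rbvq] -> 6 lines: vydl zvvlr utvo rbvq vmk joe
Final line count: 6

Answer: 6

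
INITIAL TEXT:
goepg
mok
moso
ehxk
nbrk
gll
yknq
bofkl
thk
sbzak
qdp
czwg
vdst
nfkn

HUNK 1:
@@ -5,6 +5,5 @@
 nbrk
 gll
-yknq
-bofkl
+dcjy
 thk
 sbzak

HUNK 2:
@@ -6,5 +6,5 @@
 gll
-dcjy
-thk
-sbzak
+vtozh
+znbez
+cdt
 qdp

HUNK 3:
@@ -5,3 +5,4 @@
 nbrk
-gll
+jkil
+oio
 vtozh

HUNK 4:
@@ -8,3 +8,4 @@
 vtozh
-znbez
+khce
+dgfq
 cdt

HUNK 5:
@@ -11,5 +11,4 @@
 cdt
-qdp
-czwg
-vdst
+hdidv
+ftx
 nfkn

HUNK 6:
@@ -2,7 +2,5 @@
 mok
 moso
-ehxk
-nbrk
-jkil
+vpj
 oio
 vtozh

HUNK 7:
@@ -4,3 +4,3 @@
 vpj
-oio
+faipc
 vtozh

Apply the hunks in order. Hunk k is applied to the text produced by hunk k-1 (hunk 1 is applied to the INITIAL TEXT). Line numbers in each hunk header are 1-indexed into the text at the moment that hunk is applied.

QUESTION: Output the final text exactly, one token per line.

Hunk 1: at line 5 remove [yknq,bofkl] add [dcjy] -> 13 lines: goepg mok moso ehxk nbrk gll dcjy thk sbzak qdp czwg vdst nfkn
Hunk 2: at line 6 remove [dcjy,thk,sbzak] add [vtozh,znbez,cdt] -> 13 lines: goepg mok moso ehxk nbrk gll vtozh znbez cdt qdp czwg vdst nfkn
Hunk 3: at line 5 remove [gll] add [jkil,oio] -> 14 lines: goepg mok moso ehxk nbrk jkil oio vtozh znbez cdt qdp czwg vdst nfkn
Hunk 4: at line 8 remove [znbez] add [khce,dgfq] -> 15 lines: goepg mok moso ehxk nbrk jkil oio vtozh khce dgfq cdt qdp czwg vdst nfkn
Hunk 5: at line 11 remove [qdp,czwg,vdst] add [hdidv,ftx] -> 14 lines: goepg mok moso ehxk nbrk jkil oio vtozh khce dgfq cdt hdidv ftx nfkn
Hunk 6: at line 2 remove [ehxk,nbrk,jkil] add [vpj] -> 12 lines: goepg mok moso vpj oio vtozh khce dgfq cdt hdidv ftx nfkn
Hunk 7: at line 4 remove [oio] add [faipc] -> 12 lines: goepg mok moso vpj faipc vtozh khce dgfq cdt hdidv ftx nfkn

Answer: goepg
mok
moso
vpj
faipc
vtozh
khce
dgfq
cdt
hdidv
ftx
nfkn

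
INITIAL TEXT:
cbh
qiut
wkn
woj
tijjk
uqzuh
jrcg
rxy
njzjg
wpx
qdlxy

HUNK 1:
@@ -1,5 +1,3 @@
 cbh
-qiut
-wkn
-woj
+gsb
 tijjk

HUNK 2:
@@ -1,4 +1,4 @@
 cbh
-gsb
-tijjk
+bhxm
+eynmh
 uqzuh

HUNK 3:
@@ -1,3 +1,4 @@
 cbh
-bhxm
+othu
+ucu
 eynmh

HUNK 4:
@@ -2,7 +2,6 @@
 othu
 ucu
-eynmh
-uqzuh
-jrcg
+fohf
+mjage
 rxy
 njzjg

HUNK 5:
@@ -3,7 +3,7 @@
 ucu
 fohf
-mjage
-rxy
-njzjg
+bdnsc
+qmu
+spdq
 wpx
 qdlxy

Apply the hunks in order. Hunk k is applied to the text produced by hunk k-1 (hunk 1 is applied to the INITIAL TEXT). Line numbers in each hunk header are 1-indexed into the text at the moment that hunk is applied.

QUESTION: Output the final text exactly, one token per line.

Hunk 1: at line 1 remove [qiut,wkn,woj] add [gsb] -> 9 lines: cbh gsb tijjk uqzuh jrcg rxy njzjg wpx qdlxy
Hunk 2: at line 1 remove [gsb,tijjk] add [bhxm,eynmh] -> 9 lines: cbh bhxm eynmh uqzuh jrcg rxy njzjg wpx qdlxy
Hunk 3: at line 1 remove [bhxm] add [othu,ucu] -> 10 lines: cbh othu ucu eynmh uqzuh jrcg rxy njzjg wpx qdlxy
Hunk 4: at line 2 remove [eynmh,uqzuh,jrcg] add [fohf,mjage] -> 9 lines: cbh othu ucu fohf mjage rxy njzjg wpx qdlxy
Hunk 5: at line 3 remove [mjage,rxy,njzjg] add [bdnsc,qmu,spdq] -> 9 lines: cbh othu ucu fohf bdnsc qmu spdq wpx qdlxy

Answer: cbh
othu
ucu
fohf
bdnsc
qmu
spdq
wpx
qdlxy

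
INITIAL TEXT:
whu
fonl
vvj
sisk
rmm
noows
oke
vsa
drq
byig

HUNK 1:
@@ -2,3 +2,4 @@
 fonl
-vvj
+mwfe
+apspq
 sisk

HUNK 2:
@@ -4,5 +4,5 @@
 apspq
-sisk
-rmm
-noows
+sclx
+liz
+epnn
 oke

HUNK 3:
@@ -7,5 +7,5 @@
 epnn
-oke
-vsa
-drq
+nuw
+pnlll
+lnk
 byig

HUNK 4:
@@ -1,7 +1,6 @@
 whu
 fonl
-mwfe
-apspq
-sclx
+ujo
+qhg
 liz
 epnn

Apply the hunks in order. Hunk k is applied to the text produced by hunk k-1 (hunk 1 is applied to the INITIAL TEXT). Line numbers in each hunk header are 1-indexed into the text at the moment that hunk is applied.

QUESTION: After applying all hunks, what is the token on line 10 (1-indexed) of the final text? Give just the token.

Hunk 1: at line 2 remove [vvj] add [mwfe,apspq] -> 11 lines: whu fonl mwfe apspq sisk rmm noows oke vsa drq byig
Hunk 2: at line 4 remove [sisk,rmm,noows] add [sclx,liz,epnn] -> 11 lines: whu fonl mwfe apspq sclx liz epnn oke vsa drq byig
Hunk 3: at line 7 remove [oke,vsa,drq] add [nuw,pnlll,lnk] -> 11 lines: whu fonl mwfe apspq sclx liz epnn nuw pnlll lnk byig
Hunk 4: at line 1 remove [mwfe,apspq,sclx] add [ujo,qhg] -> 10 lines: whu fonl ujo qhg liz epnn nuw pnlll lnk byig
Final line 10: byig

Answer: byig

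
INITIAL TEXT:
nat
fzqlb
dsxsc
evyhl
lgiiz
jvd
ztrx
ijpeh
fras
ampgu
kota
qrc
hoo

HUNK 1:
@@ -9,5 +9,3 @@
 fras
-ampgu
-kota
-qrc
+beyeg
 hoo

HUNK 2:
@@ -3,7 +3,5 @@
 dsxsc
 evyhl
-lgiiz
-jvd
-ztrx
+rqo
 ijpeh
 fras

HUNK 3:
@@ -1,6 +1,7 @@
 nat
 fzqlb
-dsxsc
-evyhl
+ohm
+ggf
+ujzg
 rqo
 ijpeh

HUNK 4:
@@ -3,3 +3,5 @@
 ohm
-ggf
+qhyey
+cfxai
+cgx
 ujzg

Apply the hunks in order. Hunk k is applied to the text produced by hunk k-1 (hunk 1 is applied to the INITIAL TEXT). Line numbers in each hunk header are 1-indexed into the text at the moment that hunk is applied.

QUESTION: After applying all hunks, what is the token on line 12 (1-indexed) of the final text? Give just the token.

Hunk 1: at line 9 remove [ampgu,kota,qrc] add [beyeg] -> 11 lines: nat fzqlb dsxsc evyhl lgiiz jvd ztrx ijpeh fras beyeg hoo
Hunk 2: at line 3 remove [lgiiz,jvd,ztrx] add [rqo] -> 9 lines: nat fzqlb dsxsc evyhl rqo ijpeh fras beyeg hoo
Hunk 3: at line 1 remove [dsxsc,evyhl] add [ohm,ggf,ujzg] -> 10 lines: nat fzqlb ohm ggf ujzg rqo ijpeh fras beyeg hoo
Hunk 4: at line 3 remove [ggf] add [qhyey,cfxai,cgx] -> 12 lines: nat fzqlb ohm qhyey cfxai cgx ujzg rqo ijpeh fras beyeg hoo
Final line 12: hoo

Answer: hoo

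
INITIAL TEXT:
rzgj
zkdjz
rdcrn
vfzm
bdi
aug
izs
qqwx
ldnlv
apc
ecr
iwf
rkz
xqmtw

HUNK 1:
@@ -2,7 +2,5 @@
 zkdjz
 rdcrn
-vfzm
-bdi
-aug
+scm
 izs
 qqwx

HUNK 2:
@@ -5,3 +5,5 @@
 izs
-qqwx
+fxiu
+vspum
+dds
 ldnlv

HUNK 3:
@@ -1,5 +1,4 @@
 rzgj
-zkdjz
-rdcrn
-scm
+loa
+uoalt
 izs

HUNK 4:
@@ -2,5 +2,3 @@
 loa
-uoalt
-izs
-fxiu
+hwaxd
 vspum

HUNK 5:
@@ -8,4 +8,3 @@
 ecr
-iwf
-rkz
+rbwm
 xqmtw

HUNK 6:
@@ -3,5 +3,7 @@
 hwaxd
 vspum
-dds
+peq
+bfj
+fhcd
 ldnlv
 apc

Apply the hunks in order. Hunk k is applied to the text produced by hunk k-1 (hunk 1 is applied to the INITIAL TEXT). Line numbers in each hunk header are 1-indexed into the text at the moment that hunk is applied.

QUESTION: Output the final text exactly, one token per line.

Answer: rzgj
loa
hwaxd
vspum
peq
bfj
fhcd
ldnlv
apc
ecr
rbwm
xqmtw

Derivation:
Hunk 1: at line 2 remove [vfzm,bdi,aug] add [scm] -> 12 lines: rzgj zkdjz rdcrn scm izs qqwx ldnlv apc ecr iwf rkz xqmtw
Hunk 2: at line 5 remove [qqwx] add [fxiu,vspum,dds] -> 14 lines: rzgj zkdjz rdcrn scm izs fxiu vspum dds ldnlv apc ecr iwf rkz xqmtw
Hunk 3: at line 1 remove [zkdjz,rdcrn,scm] add [loa,uoalt] -> 13 lines: rzgj loa uoalt izs fxiu vspum dds ldnlv apc ecr iwf rkz xqmtw
Hunk 4: at line 2 remove [uoalt,izs,fxiu] add [hwaxd] -> 11 lines: rzgj loa hwaxd vspum dds ldnlv apc ecr iwf rkz xqmtw
Hunk 5: at line 8 remove [iwf,rkz] add [rbwm] -> 10 lines: rzgj loa hwaxd vspum dds ldnlv apc ecr rbwm xqmtw
Hunk 6: at line 3 remove [dds] add [peq,bfj,fhcd] -> 12 lines: rzgj loa hwaxd vspum peq bfj fhcd ldnlv apc ecr rbwm xqmtw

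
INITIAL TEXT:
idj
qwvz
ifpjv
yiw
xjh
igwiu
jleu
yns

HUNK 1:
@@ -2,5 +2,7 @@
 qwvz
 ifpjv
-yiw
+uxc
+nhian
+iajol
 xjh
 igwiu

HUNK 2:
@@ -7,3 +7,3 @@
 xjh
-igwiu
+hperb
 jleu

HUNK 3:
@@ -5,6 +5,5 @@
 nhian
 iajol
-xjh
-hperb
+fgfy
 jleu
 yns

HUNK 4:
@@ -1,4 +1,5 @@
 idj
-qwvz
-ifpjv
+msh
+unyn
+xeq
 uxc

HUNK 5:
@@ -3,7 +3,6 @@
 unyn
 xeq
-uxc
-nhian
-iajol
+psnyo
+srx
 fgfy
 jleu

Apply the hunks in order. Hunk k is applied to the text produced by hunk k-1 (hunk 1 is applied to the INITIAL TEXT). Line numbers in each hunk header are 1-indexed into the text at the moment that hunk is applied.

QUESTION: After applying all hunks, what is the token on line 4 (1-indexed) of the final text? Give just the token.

Hunk 1: at line 2 remove [yiw] add [uxc,nhian,iajol] -> 10 lines: idj qwvz ifpjv uxc nhian iajol xjh igwiu jleu yns
Hunk 2: at line 7 remove [igwiu] add [hperb] -> 10 lines: idj qwvz ifpjv uxc nhian iajol xjh hperb jleu yns
Hunk 3: at line 5 remove [xjh,hperb] add [fgfy] -> 9 lines: idj qwvz ifpjv uxc nhian iajol fgfy jleu yns
Hunk 4: at line 1 remove [qwvz,ifpjv] add [msh,unyn,xeq] -> 10 lines: idj msh unyn xeq uxc nhian iajol fgfy jleu yns
Hunk 5: at line 3 remove [uxc,nhian,iajol] add [psnyo,srx] -> 9 lines: idj msh unyn xeq psnyo srx fgfy jleu yns
Final line 4: xeq

Answer: xeq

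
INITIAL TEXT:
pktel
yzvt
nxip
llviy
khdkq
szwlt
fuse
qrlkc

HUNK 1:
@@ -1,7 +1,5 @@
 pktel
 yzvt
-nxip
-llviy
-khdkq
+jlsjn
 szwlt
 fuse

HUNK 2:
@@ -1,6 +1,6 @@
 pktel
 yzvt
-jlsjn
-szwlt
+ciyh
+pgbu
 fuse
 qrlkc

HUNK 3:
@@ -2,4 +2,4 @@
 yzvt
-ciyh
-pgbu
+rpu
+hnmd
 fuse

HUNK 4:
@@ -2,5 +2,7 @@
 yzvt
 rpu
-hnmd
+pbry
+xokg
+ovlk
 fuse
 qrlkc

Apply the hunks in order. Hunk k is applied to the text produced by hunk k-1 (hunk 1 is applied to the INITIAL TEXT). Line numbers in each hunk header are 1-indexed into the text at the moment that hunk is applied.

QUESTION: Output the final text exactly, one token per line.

Hunk 1: at line 1 remove [nxip,llviy,khdkq] add [jlsjn] -> 6 lines: pktel yzvt jlsjn szwlt fuse qrlkc
Hunk 2: at line 1 remove [jlsjn,szwlt] add [ciyh,pgbu] -> 6 lines: pktel yzvt ciyh pgbu fuse qrlkc
Hunk 3: at line 2 remove [ciyh,pgbu] add [rpu,hnmd] -> 6 lines: pktel yzvt rpu hnmd fuse qrlkc
Hunk 4: at line 2 remove [hnmd] add [pbry,xokg,ovlk] -> 8 lines: pktel yzvt rpu pbry xokg ovlk fuse qrlkc

Answer: pktel
yzvt
rpu
pbry
xokg
ovlk
fuse
qrlkc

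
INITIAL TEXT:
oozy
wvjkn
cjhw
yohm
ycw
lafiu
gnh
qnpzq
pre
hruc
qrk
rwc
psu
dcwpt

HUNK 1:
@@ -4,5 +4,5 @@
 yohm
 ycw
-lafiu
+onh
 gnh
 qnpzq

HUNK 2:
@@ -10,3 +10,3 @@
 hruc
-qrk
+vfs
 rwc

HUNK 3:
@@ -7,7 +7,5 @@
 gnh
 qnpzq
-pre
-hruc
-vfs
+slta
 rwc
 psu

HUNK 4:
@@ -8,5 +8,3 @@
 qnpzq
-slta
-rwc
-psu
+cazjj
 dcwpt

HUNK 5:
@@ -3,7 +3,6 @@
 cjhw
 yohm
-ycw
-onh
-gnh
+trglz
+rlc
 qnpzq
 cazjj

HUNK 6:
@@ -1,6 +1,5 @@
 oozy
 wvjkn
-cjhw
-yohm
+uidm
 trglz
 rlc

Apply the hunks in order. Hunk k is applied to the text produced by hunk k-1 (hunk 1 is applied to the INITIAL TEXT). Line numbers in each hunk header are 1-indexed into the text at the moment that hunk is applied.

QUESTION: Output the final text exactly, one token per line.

Answer: oozy
wvjkn
uidm
trglz
rlc
qnpzq
cazjj
dcwpt

Derivation:
Hunk 1: at line 4 remove [lafiu] add [onh] -> 14 lines: oozy wvjkn cjhw yohm ycw onh gnh qnpzq pre hruc qrk rwc psu dcwpt
Hunk 2: at line 10 remove [qrk] add [vfs] -> 14 lines: oozy wvjkn cjhw yohm ycw onh gnh qnpzq pre hruc vfs rwc psu dcwpt
Hunk 3: at line 7 remove [pre,hruc,vfs] add [slta] -> 12 lines: oozy wvjkn cjhw yohm ycw onh gnh qnpzq slta rwc psu dcwpt
Hunk 4: at line 8 remove [slta,rwc,psu] add [cazjj] -> 10 lines: oozy wvjkn cjhw yohm ycw onh gnh qnpzq cazjj dcwpt
Hunk 5: at line 3 remove [ycw,onh,gnh] add [trglz,rlc] -> 9 lines: oozy wvjkn cjhw yohm trglz rlc qnpzq cazjj dcwpt
Hunk 6: at line 1 remove [cjhw,yohm] add [uidm] -> 8 lines: oozy wvjkn uidm trglz rlc qnpzq cazjj dcwpt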